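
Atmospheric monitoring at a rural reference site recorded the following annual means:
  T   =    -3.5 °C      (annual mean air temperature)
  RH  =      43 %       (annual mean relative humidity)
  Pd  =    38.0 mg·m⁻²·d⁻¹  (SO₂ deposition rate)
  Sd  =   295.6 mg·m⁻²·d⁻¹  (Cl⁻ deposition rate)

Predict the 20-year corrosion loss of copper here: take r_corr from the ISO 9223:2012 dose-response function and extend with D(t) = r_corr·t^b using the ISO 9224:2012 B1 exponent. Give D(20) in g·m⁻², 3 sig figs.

copper: temperature factor f = +0.126·(-13.5) = -1.7010
  sulphur-dioxide contribution → 0.03148 μm/a
  chloride contribution → 0.1886 μm/a
  total first-year rate 0.2201 μm/a
Long-term exponent b (ISO 9224 Table 2, B1) = 0.667
  D(20) = 0.2201 × 20^0.667 = 0.2201 × 7.375 = 1.623 μm
  Mass loss = 1.623 μm × 8.96 g/cm³ = 14.55 g·m⁻²

D(20) = 14.5 g·m⁻²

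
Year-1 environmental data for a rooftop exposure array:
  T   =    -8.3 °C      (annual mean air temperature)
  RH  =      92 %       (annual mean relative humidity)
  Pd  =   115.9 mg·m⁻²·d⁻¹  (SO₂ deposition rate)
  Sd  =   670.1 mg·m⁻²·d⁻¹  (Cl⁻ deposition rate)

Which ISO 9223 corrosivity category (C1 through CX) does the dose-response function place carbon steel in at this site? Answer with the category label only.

C5

carbon steel: temperature factor f = +0.150·(-18.3) = -2.7450
  Pd branch = 1.77·Pd^0.52·e^(0.02·RH+f) = 8.477 μm/a
  Cl⁻ term: 0.102·670.1^0.62·exp(0.033·92+0.04·-8.3) = 86.13
  r_corr = 8.477 + 86.13 = 94.6 μm/a
94.6 μm/a falls in (80, 200] for carbon steel → category C5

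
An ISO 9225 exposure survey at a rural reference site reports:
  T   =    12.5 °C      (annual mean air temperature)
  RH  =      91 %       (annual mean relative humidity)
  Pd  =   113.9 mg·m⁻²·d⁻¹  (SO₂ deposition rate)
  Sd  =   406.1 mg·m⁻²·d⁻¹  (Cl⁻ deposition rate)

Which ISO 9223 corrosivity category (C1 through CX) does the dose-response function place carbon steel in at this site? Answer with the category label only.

CX

carbon steel: T>10 °C ⇒ hinge -0.054·(12.5−10) = -0.1350
  Pd branch = 1.77·Pd^0.52·e^(0.02·RH+f) = 112 μm/a
  Cl⁻ term: 0.102·406.1^0.62·exp(0.033·91+0.04·12.5) = 140.4
  r_corr = 112 + 140.4 = 252.4 μm/a
Category bounds: 200…700 μm/a bracket r_corr ⇒ CX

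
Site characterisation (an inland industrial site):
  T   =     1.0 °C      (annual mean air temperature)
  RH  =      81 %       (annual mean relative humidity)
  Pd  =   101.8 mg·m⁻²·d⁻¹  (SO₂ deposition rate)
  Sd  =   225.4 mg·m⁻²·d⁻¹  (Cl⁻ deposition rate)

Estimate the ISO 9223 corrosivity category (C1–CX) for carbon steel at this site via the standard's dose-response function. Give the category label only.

carbon steel: T≤10 °C ⇒ hinge +0.150·(1.0−10) = -1.3500
  Pd branch = 1.77·Pd^0.52·e^(0.02·RH+f) = 25.66 μm/a
  Cl⁻ term: 0.102·225.4^0.62·exp(0.033·81+0.04·1.0) = 44.23
  sum: 25.66 + 44.23 → r_corr = 69.89 μm/a
Category bounds: 50…80 μm/a bracket r_corr ⇒ C4

C4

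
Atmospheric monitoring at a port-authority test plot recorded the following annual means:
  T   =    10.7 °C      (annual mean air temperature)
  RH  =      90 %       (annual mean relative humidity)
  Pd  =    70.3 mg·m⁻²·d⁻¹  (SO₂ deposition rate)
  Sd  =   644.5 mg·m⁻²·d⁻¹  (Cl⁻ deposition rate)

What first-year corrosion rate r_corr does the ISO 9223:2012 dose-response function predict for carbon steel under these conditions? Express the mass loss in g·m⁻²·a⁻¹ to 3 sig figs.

r_corr = 2.06e+03 g·m⁻²·a⁻¹

carbon steel: temperature factor f = -0.054·(0.7) = -0.0378
  Pd branch = 1.77·Pd^0.52·e^(0.02·RH+f) = 94.12 μm/a
  Sd branch = 0.102·Sd^0.62·e^(0.033·RH+0.04·T) = 168.3 μm/a
  r_corr = 94.12 + 168.3 = 262.4 μm/a
Convert to mass loss: 262.4 μm/a × 7.85 g/cm³ = 2060 g·m⁻²·a⁻¹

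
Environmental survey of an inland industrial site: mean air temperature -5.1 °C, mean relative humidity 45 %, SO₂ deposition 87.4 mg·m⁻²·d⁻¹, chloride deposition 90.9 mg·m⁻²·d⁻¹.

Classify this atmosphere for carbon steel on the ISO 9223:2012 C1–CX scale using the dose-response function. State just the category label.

carbon steel: T≤10 °C ⇒ hinge +0.150·(-5.1−10) = -2.2650
  Pd branch = 1.77·Pd^0.52·e^(0.02·RH+f) = 4.621 μm/a
  Cl⁻ term: 0.102·90.9^0.62·exp(0.033·45+0.04·-5.1) = 6.015
  sum: 4.621 + 6.015 → r_corr = 10.64 μm/a
Category bounds: 1.3…25 μm/a bracket r_corr ⇒ C2

C2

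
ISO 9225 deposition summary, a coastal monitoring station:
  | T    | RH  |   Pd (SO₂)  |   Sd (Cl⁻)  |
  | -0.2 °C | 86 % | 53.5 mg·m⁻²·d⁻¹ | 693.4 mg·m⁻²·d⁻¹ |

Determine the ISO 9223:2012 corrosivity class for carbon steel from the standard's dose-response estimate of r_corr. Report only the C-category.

C5

carbon steel: temperature factor f = +0.150·(-10.2) = -1.5300
  SO₂ term: 1.77·53.5^0.52·exp(0.02·86-1.5300) = 16.95
  Cl⁻ term: 0.102·693.4^0.62·exp(0.033·86+0.04·-0.2) = 99.78
  sum: 16.95 + 99.78 → r_corr = 116.7 μm/a
Category bounds: 80…200 μm/a bracket r_corr ⇒ C5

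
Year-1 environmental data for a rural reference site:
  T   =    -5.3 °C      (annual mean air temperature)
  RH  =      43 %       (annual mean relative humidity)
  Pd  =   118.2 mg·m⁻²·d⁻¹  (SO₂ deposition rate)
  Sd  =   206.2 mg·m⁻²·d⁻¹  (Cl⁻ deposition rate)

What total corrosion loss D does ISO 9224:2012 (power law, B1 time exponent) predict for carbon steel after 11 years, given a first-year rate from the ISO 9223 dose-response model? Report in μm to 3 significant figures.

carbon steel: f(T) = +0.150·(T−10) [T≤10 °C] = -2.2950
  sulphur-dioxide contribution → 5.041 μm/a
  chloride contribution → 9.282 μm/a
  ⇒ r_corr(carbon steel) = 14.32 μm/a
ISO 9224: D(t) = r_corr · t^b with b = 0.523 (carbon steel, B1)
  D(11) = 14.32 × 11^0.523 = 14.32 × 3.505 = 50.2 μm

D(11) = 50.2 μm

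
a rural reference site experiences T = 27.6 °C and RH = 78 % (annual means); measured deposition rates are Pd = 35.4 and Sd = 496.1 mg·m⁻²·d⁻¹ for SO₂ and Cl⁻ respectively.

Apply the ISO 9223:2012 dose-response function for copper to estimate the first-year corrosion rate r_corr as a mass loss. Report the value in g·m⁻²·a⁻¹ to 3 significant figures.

r_corr = 34.4 g·m⁻²·a⁻¹

copper: T>10 °C ⇒ hinge -0.080·(27.6−10) = -1.4080
  sulphur-dioxide contribution → 0.3267 μm/a
  chloride contribution → 3.51 μm/a
  total first-year rate 3.837 μm/a
Convert to mass loss: 3.837 μm/a × 8.96 g/cm³ = 34.38 g·m⁻²·a⁻¹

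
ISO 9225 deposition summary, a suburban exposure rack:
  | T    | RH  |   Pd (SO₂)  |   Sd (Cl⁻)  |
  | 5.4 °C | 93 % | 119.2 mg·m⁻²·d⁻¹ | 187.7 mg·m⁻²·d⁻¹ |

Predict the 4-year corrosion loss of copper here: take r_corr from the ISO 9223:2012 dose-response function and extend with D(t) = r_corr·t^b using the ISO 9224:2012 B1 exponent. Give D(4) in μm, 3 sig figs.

D(4) = 10.2 μm

copper: temperature factor f = +0.126·(-4.6) = -0.5796
  sulphur-dioxide contribution → 2.485 μm/a
  chloride contribution → 1.561 μm/a
  ⇒ r_corr(copper) = 4.047 μm/a
Power-law: D(4) = r_corr · 4^0.667
  D(4) = 4.047 × 4^0.667 = 4.047 × 2.521 = 10.2 μm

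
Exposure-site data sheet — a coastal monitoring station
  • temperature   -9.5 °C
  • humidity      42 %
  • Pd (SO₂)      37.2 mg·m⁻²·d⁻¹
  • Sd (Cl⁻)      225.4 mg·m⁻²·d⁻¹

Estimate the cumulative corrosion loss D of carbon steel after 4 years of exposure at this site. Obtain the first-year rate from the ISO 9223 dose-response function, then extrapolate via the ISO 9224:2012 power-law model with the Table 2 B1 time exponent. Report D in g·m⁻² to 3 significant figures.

carbon steel: T≤10 °C ⇒ hinge +0.150·(-9.5−10) = -2.9250
  SO₂ term: 1.77·37.2^0.52·exp(0.02·42-2.9250) = 1.443
  Cl⁻ term: 0.102·225.4^0.62·exp(0.033·42+0.04·-9.5) = 8.023
  sum: 1.443 + 8.023 → r_corr = 9.466 μm/a
Power-law: D(4) = r_corr · 4^0.523
  D(4) = 9.466 × 4^0.523 = 9.466 × 2.065 = 19.54 μm
  Mass loss = 19.54 μm × 7.85 g/cm³ = 153.4 g·m⁻²

D(4) = 153 g·m⁻²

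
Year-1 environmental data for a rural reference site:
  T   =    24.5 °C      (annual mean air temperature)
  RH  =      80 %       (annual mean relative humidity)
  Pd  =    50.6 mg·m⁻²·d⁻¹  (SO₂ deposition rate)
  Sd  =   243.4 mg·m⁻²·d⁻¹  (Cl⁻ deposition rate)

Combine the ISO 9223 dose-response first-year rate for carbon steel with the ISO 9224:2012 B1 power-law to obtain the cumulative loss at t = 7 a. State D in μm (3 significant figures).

D(7) = 403 μm

carbon steel: f(T) = -0.054·(T−10) [T>10 °C] = -0.7830
  Pd branch = 1.77·Pd^0.52·e^(0.02·RH+f) = 30.83 μm/a
  Sd branch = 0.102·Sd^0.62·e^(0.033·RH+0.04·T) = 114.9 μm/a
  sum: 30.83 + 114.9 → r_corr = 145.7 μm/a
Power-law: D(7) = r_corr · 7^0.523
  D(7) = 145.7 × 7^0.523 = 145.7 × 2.767 = 403.2 μm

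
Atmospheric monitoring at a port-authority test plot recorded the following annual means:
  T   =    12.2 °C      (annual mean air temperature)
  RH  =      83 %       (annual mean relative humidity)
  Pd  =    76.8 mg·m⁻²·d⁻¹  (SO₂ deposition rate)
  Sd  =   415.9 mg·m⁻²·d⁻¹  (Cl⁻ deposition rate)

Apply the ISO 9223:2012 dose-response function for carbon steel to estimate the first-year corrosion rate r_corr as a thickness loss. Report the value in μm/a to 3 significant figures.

r_corr = 187 μm/a

carbon steel: temperature factor f = -0.054·(2.2) = -0.1188
  sulphur-dioxide contribution → 79.01 μm/a
  chloride contribution → 108.1 μm/a
  ⇒ r_corr(carbon steel) = 187.1 μm/a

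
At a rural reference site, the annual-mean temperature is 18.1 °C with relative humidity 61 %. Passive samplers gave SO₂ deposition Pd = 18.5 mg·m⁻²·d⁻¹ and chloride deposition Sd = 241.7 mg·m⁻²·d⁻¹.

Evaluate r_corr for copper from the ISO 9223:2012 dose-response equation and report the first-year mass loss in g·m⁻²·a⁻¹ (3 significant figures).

r_corr = 10.8 g·m⁻²·a⁻¹

copper: T>10 °C ⇒ hinge -0.080·(18.1−10) = -0.6480
  SO₂ term: 0.0053·18.5^0.26·exp(0.059·61-0.6480) = 0.2164
  Sd branch = 0.01025·Sd^0.27·e^(0.036·RH+0.049·T) = 0.9842 μm/a
  sum: 0.2164 + 0.9842 → r_corr = 1.201 μm/a
Convert to mass loss: 1.201 μm/a × 8.96 g/cm³ = 10.76 g·m⁻²·a⁻¹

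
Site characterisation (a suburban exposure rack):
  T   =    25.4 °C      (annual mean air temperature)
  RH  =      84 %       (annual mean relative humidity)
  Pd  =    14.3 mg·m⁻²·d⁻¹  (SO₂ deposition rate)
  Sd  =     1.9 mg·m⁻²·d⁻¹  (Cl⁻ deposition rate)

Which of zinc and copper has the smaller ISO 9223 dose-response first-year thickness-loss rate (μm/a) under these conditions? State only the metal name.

zinc

zinc: temperature factor f = -0.071·(15.4) = -1.0934
  SO₂ term: 0.0129·14.3^0.44·exp(0.046·84-1.0934) = 0.664
  Sd branch = 0.0175·Sd^0.57·e^(0.008·RH+0.085·T) = 0.428 μm/a
  sum: 0.664 + 0.428 → r_corr = 1.092 μm/a
copper: f(T) = -0.080·(T−10) [T>10 °C] = -1.2320
  SO₂ term: 0.0053·14.3^0.26·exp(0.059·84-1.2320) = 0.4385
  Sd branch = 0.01025·Sd^0.27·e^(0.036·RH+0.049·T) = 0.8706 μm/a
  sum: 0.4385 + 0.8706 → r_corr = 1.309 μm/a
Ordering by μm/a: copper (1.31) > zinc (1.09)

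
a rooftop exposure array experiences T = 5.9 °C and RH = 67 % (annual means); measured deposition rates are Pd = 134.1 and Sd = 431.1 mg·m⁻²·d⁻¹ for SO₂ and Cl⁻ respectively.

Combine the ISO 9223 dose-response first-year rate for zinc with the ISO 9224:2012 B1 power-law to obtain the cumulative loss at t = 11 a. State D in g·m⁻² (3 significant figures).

zinc: temperature factor f = +0.038·(-4.1) = -0.1558
  SO₂ term: 0.0129·134.1^0.44·exp(0.046·67-0.1558) = 2.077
  Cl⁻ term: 0.0175·431.1^0.57·exp(0.008·67+0.085·5.9) = 1.568
  sum: 2.077 + 1.568 → r_corr = 3.645 μm/a
Power-law: D(11) = r_corr · 11^0.813
  D(11) = 3.645 × 11^0.813 = 3.645 × 7.025 = 25.61 μm
  Mass loss = 25.61 μm × 7.14 g/cm³ = 182.8 g·m⁻²

D(11) = 183 g·m⁻²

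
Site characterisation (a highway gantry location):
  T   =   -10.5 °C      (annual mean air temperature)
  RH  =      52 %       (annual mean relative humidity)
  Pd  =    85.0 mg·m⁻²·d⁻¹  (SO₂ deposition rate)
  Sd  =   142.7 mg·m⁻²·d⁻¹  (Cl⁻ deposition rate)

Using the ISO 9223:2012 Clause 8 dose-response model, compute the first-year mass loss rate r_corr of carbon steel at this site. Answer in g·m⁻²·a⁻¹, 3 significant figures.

r_corr = 81.7 g·m⁻²·a⁻¹

carbon steel: temperature factor f = +0.150·(-20.5) = -3.0750
  sulphur-dioxide contribution → 2.331 μm/a
  chloride contribution → 8.076 μm/a
  ⇒ r_corr(carbon steel) = 10.41 μm/a
Convert to mass loss: 10.41 μm/a × 7.85 g/cm³ = 81.69 g·m⁻²·a⁻¹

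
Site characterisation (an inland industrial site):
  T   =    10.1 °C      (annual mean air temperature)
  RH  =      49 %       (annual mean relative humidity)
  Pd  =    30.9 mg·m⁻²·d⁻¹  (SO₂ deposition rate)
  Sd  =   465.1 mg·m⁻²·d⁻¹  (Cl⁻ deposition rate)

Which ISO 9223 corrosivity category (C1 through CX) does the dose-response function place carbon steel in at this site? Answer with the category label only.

C4

carbon steel: temperature factor f = -0.054·(0.1) = -0.0054
  SO₂ term: 1.77·30.9^0.52·exp(0.02·49-0.0054) = 27.93
  Cl⁻ term: 0.102·465.1^0.62·exp(0.033·49+0.04·10.1) = 34.69
  sum: 27.93 + 34.69 → r_corr = 62.62 μm/a
Category bounds: 50…80 μm/a bracket r_corr ⇒ C4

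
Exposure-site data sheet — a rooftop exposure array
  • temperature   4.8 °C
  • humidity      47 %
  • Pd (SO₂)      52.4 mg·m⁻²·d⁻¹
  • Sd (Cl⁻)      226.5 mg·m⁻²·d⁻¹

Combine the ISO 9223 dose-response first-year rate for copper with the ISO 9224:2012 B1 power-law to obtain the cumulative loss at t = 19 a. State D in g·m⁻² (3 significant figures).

D(19) = 27.3 g·m⁻²

copper: f(T) = +0.126·(T−10) [T≤10 °C] = -0.6552
  SO₂ term: 0.0053·52.4^0.26·exp(0.059·47-0.6552) = 0.1233
  Cl⁻ term: 0.01025·226.5^0.27·exp(0.036·47+0.049·4.8) = 0.3045
  sum: 0.1233 + 0.3045 → r_corr = 0.4278 μm/a
Power-law: D(19) = r_corr · 19^0.667
  D(19) = 0.4278 × 19^0.667 = 0.4278 × 7.127 = 3.049 μm
  Mass loss = 3.049 μm × 8.96 g/cm³ = 27.32 g·m⁻²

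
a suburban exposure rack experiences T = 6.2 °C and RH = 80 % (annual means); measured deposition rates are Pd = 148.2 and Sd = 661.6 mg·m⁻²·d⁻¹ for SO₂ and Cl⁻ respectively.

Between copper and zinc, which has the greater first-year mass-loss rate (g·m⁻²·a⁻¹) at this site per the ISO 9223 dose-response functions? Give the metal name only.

zinc

copper: T≤10 °C ⇒ hinge +0.126·(6.2−10) = -0.4788
  Pd branch = 0.0053·Pd^0.26·e^(0.059·RH+f) = 1.351 μm/a
  Cl⁻ term: 0.01025·661.6^0.27·exp(0.036·80+0.049·6.2) = 1.429
  r_corr = 1.351 + 1.429 = 2.78 μm/a
  mass loss = 2.78 μm/a × 8.96 g/cm³ = 24.91 g·m⁻²·a⁻¹
zinc: temperature factor f = +0.038·(-3.8) = -0.1444
  SO₂ term: 0.0129·148.2^0.44·exp(0.046·80-0.1444) = 3.993
  Sd branch = 0.0175·Sd^0.57·e^(0.008·RH+0.085·T) = 2.278 μm/a
  r_corr = 3.993 + 2.278 = 6.271 μm/a
  mass loss = 6.271 μm/a × 7.14 g/cm³ = 44.77 g·m⁻²·a⁻¹
Ordering by g·m⁻²·a⁻¹: zinc (44.8) > copper (24.9)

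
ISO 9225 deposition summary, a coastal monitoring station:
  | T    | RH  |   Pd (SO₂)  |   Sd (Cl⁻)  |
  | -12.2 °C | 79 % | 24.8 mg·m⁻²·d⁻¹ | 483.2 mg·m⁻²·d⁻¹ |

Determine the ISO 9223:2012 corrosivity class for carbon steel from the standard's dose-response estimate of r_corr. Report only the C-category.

C3

carbon steel: f(T) = +0.150·(T−10) [T≤10 °C] = -3.3300
  Pd branch = 1.77·Pd^0.52·e^(0.02·RH+f) = 1.633 μm/a
  Cl⁻ term: 0.102·483.2^0.62·exp(0.033·79+0.04·-12.2) = 39.18
  sum: 1.633 + 39.18 → r_corr = 40.81 μm/a
ISO 9223 Table 2 (carbon steel): 25 < 40.8 ≤ 50 μm/a ⇒ C3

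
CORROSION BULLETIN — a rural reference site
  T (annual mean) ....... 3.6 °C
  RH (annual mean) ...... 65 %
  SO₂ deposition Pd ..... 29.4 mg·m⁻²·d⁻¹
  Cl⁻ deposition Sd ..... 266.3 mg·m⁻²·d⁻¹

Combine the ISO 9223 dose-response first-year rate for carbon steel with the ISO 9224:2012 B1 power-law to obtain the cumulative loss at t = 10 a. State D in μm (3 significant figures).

carbon steel: f(T) = +0.150·(T−10) [T≤10 °C] = -0.9600
  Pd branch = 1.77·Pd^0.52·e^(0.02·RH+f) = 14.43 μm/a
  Sd branch = 0.102·Sd^0.62·e^(0.033·RH+0.04·T) = 32.09 μm/a
  sum: 14.43 + 32.09 → r_corr = 46.52 μm/a
Power-law: D(10) = r_corr · 10^0.523
  D(10) = 46.52 × 10^0.523 = 46.52 × 3.334 = 155.1 μm

D(10) = 155 μm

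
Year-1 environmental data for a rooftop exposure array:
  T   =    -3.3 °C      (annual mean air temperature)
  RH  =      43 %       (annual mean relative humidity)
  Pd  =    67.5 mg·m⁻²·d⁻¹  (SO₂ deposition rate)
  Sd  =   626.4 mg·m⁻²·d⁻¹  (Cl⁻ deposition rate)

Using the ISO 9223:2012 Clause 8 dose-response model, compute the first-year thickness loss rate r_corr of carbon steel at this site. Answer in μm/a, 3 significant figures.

carbon steel: temperature factor f = +0.150·(-13.3) = -1.9950
  Pd branch = 1.77·Pd^0.52·e^(0.02·RH+f) = 5.085 μm/a
  Cl⁻ term: 0.102·626.4^0.62·exp(0.033·43+0.04·-3.3) = 20.03
  sum: 5.085 + 20.03 → r_corr = 25.11 μm/a

r_corr = 25.1 μm/a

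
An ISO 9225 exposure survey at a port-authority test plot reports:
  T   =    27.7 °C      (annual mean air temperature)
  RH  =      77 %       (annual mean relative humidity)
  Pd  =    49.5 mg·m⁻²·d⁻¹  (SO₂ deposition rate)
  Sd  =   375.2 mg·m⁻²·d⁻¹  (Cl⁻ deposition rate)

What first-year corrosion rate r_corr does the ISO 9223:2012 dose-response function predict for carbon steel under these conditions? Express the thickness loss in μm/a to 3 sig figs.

carbon steel: T>10 °C ⇒ hinge -0.054·(27.7−10) = -0.9558
  sulphur-dioxide contribution → 24.15 μm/a
  chloride contribution → 154.7 μm/a
  total first-year rate 178.8 μm/a

r_corr = 179 μm/a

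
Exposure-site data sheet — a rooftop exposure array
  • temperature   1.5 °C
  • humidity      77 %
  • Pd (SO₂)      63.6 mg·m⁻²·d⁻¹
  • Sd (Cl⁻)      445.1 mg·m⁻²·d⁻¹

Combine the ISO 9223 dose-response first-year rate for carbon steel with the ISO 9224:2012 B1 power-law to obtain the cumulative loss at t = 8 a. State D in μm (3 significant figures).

D(8) = 238 μm

carbon steel: f(T) = +0.150·(T−10) [T≤10 °C] = -1.2750
  sulphur-dioxide contribution → 19.99 μm/a
  chloride contribution → 60.29 μm/a
  total first-year rate 80.28 μm/a
Power-law: D(8) = r_corr · 8^0.523
  D(8) = 80.28 × 8^0.523 = 80.28 × 2.967 = 238.2 μm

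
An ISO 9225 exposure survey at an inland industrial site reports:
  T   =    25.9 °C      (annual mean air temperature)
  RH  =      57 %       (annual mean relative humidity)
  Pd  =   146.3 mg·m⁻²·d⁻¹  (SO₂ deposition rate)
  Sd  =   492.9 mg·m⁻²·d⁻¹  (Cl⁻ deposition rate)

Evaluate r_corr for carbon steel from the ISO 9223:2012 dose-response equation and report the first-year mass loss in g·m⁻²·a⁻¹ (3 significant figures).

r_corr = 938 g·m⁻²·a⁻¹

carbon steel: T>10 °C ⇒ hinge -0.054·(25.9−10) = -0.8586
  sulphur-dioxide contribution → 31.34 μm/a
  chloride contribution → 88.09 μm/a
  total first-year rate 119.4 μm/a
Convert to mass loss: 119.4 μm/a × 7.85 g/cm³ = 937.6 g·m⁻²·a⁻¹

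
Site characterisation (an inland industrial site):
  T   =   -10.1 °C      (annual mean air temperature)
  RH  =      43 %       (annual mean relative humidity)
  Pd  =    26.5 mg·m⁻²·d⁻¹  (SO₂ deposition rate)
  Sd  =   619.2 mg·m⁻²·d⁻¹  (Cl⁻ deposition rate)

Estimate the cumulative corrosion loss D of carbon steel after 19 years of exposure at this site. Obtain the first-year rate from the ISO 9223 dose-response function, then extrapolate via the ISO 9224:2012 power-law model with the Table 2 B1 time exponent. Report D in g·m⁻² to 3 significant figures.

D(19) = 596 g·m⁻²

carbon steel: T≤10 °C ⇒ hinge +0.150·(-10.1−10) = -3.0150
  Pd branch = 1.77·Pd^0.52·e^(0.02·RH+f) = 1.128 μm/a
  Cl⁻ term: 0.102·619.2^0.62·exp(0.033·43+0.04·-10.1) = 15.15
  r_corr = 1.128 + 15.15 = 16.28 μm/a
Long-term exponent b (ISO 9224 Table 2, B1) = 0.523
  D(19) = 16.28 × 19^0.523 = 16.28 × 4.664 = 75.91 μm
  Mass loss = 75.91 μm × 7.85 g/cm³ = 595.9 g·m⁻²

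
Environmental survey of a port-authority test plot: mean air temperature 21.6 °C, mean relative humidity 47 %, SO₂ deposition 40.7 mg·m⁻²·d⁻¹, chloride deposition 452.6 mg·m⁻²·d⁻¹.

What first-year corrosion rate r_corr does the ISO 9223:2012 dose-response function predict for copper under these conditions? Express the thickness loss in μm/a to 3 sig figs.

r_corr = 0.924 μm/a

copper: temperature factor f = -0.080·(11.6) = -0.9280
  SO₂ term: 0.0053·40.7^0.26·exp(0.059·47-0.9280) = 0.08791
  Cl⁻ term: 0.01025·452.6^0.27·exp(0.036·47+0.049·21.6) = 0.8361
  sum: 0.08791 + 0.8361 → r_corr = 0.924 μm/a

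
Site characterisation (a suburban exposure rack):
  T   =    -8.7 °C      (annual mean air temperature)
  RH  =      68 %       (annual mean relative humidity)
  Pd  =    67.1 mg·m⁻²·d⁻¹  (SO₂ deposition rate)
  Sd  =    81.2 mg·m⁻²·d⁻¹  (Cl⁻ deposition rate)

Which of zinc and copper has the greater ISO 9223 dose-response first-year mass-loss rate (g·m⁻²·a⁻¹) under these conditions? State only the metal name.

zinc: T≤10 °C ⇒ hinge +0.038·(-8.7−10) = -0.7106
  Pd branch = 0.0129·Pd^0.44·e^(0.046·RH+f) = 0.9209 μm/a
  Sd branch = 0.0175·Sd^0.57·e^(0.008·RH+0.085·T) = 0.1764 μm/a
  r_corr = 0.9209 + 0.1764 = 1.097 μm/a
  mass loss = 1.097 μm/a × 7.14 g/cm³ = 7.835 g·m⁻²·a⁻¹
copper: T≤10 °C ⇒ hinge +0.126·(-8.7−10) = -2.3562
  Pd branch = 0.0053·Pd^0.26·e^(0.059·RH+f) = 0.08286 μm/a
  Sd branch = 0.01025·Sd^0.27·e^(0.036·RH+0.049·T) = 0.2537 μm/a
  sum: 0.08286 + 0.2537 → r_corr = 0.3366 μm/a
  mass loss = 0.3366 μm/a × 8.96 g/cm³ = 3.016 g·m⁻²·a⁻¹
Ordering by g·m⁻²·a⁻¹: zinc (7.83) > copper (3.02)

zinc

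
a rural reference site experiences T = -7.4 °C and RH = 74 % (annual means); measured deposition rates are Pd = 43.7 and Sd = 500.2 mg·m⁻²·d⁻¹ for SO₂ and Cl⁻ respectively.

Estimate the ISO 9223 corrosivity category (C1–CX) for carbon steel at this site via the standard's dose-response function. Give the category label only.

carbon steel: T≤10 °C ⇒ hinge +0.150·(-7.4−10) = -2.6100
  sulphur-dioxide contribution → 4.076 μm/a
  chloride contribution → 41.12 μm/a
  ⇒ r_corr(carbon steel) = 45.2 μm/a
ISO 9223 Table 2 (carbon steel): 25 < 45.2 ≤ 50 μm/a ⇒ C3

C3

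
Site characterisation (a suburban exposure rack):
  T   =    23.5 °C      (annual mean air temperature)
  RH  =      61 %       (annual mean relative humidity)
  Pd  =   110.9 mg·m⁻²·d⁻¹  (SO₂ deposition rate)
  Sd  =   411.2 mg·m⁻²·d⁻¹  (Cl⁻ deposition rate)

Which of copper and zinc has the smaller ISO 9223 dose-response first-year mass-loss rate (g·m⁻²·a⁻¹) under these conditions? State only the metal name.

copper

copper: f(T) = -0.080·(T−10) [T>10 °C] = -1.0800
  Pd branch = 0.0053·Pd^0.26·e^(0.059·RH+f) = 0.2238 μm/a
  Sd branch = 0.01025·Sd^0.27·e^(0.036·RH+0.049·T) = 1.48 μm/a
  r_corr = 0.2238 + 1.48 = 1.704 μm/a
  mass loss = 1.704 μm/a × 8.96 g/cm³ = 15.27 g·m⁻²·a⁻¹
zinc: temperature factor f = -0.071·(13.5) = -0.9585
  SO₂ term: 0.0129·110.9^0.44·exp(0.046·61-0.9585) = 0.6497
  Sd branch = 0.0175·Sd^0.57·e^(0.008·RH+0.085·T) = 6.494 μm/a
  sum: 0.6497 + 6.494 → r_corr = 7.143 μm/a
  mass loss = 7.143 μm/a × 7.14 g/cm³ = 51 g·m⁻²·a⁻¹
Ordering by g·m⁻²·a⁻¹: zinc (51) > copper (15.3)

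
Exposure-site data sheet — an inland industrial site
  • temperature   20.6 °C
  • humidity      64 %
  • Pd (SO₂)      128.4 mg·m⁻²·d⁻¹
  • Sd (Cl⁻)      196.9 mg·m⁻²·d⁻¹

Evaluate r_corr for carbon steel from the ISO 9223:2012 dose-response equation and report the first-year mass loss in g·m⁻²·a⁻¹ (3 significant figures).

r_corr = 751 g·m⁻²·a⁻¹

carbon steel: f(T) = -0.054·(T−10) [T>10 °C] = -0.5724
  Pd branch = 1.77·Pd^0.52·e^(0.02·RH+f) = 44.85 μm/a
  Cl⁻ term: 0.102·196.9^0.62·exp(0.033·64+0.04·20.6) = 50.83
  sum: 44.85 + 50.83 → r_corr = 95.68 μm/a
Convert to mass loss: 95.68 μm/a × 7.85 g/cm³ = 751.1 g·m⁻²·a⁻¹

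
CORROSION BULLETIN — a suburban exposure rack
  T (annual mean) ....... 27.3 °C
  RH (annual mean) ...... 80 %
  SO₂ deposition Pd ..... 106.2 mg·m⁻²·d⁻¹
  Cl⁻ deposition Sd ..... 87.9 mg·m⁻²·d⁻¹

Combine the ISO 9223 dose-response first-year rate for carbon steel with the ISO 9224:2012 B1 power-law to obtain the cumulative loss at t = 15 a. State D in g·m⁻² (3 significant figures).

D(15) = 3.47e+03 g·m⁻²

carbon steel: temperature factor f = -0.054·(17.3) = -0.9342
  Pd branch = 1.77·Pd^0.52·e^(0.02·RH+f) = 38.97 μm/a
  Cl⁻ term: 0.102·87.9^0.62·exp(0.033·80+0.04·27.3) = 68.34
  r_corr = 38.97 + 68.34 = 107.3 μm/a
Power-law: D(15) = r_corr · 15^0.523
  D(15) = 107.3 × 15^0.523 = 107.3 × 4.122 = 442.3 μm
  Mass loss = 442.3 μm × 7.85 g/cm³ = 3472 g·m⁻²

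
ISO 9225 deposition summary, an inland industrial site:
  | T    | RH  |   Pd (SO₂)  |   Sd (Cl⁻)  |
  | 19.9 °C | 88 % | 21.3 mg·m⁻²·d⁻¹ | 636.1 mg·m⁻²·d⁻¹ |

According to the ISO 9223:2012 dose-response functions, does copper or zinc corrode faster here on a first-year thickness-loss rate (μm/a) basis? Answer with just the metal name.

copper: T>10 °C ⇒ hinge -0.080·(19.9−10) = -0.7920
  Pd branch = 0.0053·Pd^0.26·e^(0.059·RH+f) = 0.9562 μm/a
  Cl⁻ term: 0.01025·636.1^0.27·exp(0.036·88+0.049·19.9) = 3.69
  sum: 0.9562 + 3.69 → r_corr = 4.646 μm/a
zinc: f(T) = -0.071·(T−10) [T>10 °C] = -0.7029
  SO₂ term: 0.0129·21.3^0.44·exp(0.046·88-0.7029) = 1.406
  Cl⁻ term: 0.0175·636.1^0.57·exp(0.008·88+0.085·19.9) = 7.61
  r_corr = 1.406 + 7.61 = 9.016 μm/a
Ordering by μm/a: zinc (9.02) > copper (4.65)

zinc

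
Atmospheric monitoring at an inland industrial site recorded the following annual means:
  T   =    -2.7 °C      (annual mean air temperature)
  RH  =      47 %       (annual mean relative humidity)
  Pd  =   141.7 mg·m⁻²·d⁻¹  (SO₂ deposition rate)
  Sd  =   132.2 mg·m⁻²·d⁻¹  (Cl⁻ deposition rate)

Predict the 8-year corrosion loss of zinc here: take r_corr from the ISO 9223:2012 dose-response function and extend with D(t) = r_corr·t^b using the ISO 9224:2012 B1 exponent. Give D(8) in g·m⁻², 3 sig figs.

zinc: temperature factor f = +0.038·(-12.7) = -0.4826
  Pd branch = 0.0129·Pd^0.44·e^(0.046·RH+f) = 0.6117 μm/a
  Sd branch = 0.0175·Sd^0.57·e^(0.008·RH+0.085·T) = 0.3279 μm/a
  r_corr = 0.6117 + 0.3279 = 0.9396 μm/a
Power-law: D(8) = r_corr · 8^0.813
  D(8) = 0.9396 × 8^0.813 = 0.9396 × 5.423 = 5.095 μm
  Mass loss = 5.095 μm × 7.14 g/cm³ = 36.38 g·m⁻²

D(8) = 36.4 g·m⁻²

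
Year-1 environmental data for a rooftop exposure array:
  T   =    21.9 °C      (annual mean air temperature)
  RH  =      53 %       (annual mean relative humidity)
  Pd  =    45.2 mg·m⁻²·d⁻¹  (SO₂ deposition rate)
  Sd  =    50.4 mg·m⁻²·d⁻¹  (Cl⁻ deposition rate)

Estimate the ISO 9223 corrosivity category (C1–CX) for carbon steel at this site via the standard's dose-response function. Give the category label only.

C3

carbon steel: temperature factor f = -0.054·(11.9) = -0.6426
  SO₂ term: 1.77·45.2^0.52·exp(0.02·53-0.6426) = 19.49
  Sd branch = 0.102·Sd^0.62·e^(0.033·RH+0.04·T) = 16 μm/a
  r_corr = 19.49 + 16 = 35.5 μm/a
ISO 9223 Table 2 (carbon steel): 25 < 35.5 ≤ 50 μm/a ⇒ C3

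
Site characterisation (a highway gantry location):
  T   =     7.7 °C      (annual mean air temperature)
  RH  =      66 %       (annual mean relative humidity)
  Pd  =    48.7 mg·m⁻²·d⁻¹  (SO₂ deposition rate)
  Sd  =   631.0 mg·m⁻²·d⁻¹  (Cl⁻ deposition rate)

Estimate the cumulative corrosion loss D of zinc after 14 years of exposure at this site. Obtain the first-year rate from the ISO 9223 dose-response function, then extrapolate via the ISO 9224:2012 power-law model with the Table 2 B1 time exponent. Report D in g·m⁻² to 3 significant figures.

zinc: temperature factor f = +0.038·(-2.3) = -0.0874
  Pd branch = 0.0129·Pd^0.44·e^(0.046·RH+f) = 1.36 μm/a
  Cl⁻ term: 0.0175·631.0^0.57·exp(0.008·66+0.085·7.7) = 2.252
  r_corr = 1.36 + 2.252 = 3.613 μm/a
Long-term exponent b (ISO 9224 Table 2, B1) = 0.813
  D(14) = 3.613 × 14^0.813 = 3.613 × 8.547 = 30.88 μm
  Mass loss = 30.88 μm × 7.14 g/cm³ = 220.5 g·m⁻²

D(14) = 220 g·m⁻²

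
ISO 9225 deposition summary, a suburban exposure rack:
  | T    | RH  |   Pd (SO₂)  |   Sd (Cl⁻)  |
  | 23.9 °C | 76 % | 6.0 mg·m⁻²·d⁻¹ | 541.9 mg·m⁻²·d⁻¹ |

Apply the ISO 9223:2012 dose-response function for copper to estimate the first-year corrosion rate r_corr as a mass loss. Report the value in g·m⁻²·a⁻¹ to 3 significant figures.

r_corr = 27.2 g·m⁻²·a⁻¹

copper: temperature factor f = -0.080·(13.9) = -1.1120
  sulphur-dioxide contribution → 0.2461 μm/a
  chloride contribution → 2.791 μm/a
  ⇒ r_corr(copper) = 3.037 μm/a
Convert to mass loss: 3.037 μm/a × 8.96 g/cm³ = 27.21 g·m⁻²·a⁻¹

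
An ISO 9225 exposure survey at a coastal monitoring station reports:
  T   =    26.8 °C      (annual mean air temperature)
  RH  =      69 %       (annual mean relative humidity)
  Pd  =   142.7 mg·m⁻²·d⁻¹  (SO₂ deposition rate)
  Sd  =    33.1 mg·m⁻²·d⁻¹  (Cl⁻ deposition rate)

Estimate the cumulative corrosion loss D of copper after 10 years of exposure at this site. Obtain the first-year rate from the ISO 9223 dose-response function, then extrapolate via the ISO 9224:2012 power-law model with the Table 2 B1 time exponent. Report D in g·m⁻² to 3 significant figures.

copper: T>10 °C ⇒ hinge -0.080·(26.8−10) = -1.3440
  SO₂ term: 0.0053·142.7^0.26·exp(0.059·69-1.3440) = 0.2943
  Sd branch = 0.01025·Sd^0.27·e^(0.036·RH+0.049·T) = 1.175 μm/a
  sum: 0.2943 + 1.175 → r_corr = 1.47 μm/a
Power-law: D(10) = r_corr · 10^0.667
  D(10) = 1.47 × 10^0.667 = 1.47 × 4.645 = 6.827 μm
  Mass loss = 6.827 μm × 8.96 g/cm³ = 61.17 g·m⁻²

D(10) = 61.2 g·m⁻²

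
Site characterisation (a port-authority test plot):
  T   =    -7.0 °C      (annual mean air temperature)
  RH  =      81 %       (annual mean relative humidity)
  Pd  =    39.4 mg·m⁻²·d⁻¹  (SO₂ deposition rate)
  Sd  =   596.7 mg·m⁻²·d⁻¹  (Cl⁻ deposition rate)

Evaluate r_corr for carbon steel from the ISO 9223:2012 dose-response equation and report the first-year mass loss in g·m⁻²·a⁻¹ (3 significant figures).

carbon steel: temperature factor f = +0.150·(-17.0) = -2.5500
  Pd branch = 1.77·Pd^0.52·e^(0.02·RH+f) = 4.718 μm/a
  Sd branch = 0.102·Sd^0.62·e^(0.033·RH+0.04·T) = 58.73 μm/a
  r_corr = 4.718 + 58.73 = 63.44 μm/a
Convert to mass loss: 63.44 μm/a × 7.85 g/cm³ = 498 g·m⁻²·a⁻¹

r_corr = 498 g·m⁻²·a⁻¹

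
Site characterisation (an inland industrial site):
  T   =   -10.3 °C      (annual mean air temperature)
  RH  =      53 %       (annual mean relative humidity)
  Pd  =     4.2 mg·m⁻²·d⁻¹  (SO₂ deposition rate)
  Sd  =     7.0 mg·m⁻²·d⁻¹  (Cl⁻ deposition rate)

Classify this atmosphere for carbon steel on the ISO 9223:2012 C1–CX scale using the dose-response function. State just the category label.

C2

carbon steel: T≤10 °C ⇒ hinge +0.150·(-10.3−10) = -3.0450
  Pd branch = 1.77·Pd^0.52·e^(0.02·RH+f) = 0.5128 μm/a
  Cl⁻ term: 0.102·7.0^0.62·exp(0.033·53+0.04·-10.3) = 1.298
  r_corr = 0.5128 + 1.298 = 1.811 μm/a
ISO 9223 Table 2 (carbon steel): 1.3 < 1.81 ≤ 25 μm/a ⇒ C2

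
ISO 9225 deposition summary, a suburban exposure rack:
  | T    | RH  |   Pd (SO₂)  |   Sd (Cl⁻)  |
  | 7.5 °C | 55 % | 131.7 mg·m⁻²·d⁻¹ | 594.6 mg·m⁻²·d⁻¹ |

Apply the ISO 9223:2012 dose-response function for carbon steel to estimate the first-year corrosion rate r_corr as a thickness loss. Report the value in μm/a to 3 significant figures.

r_corr = 90.6 μm/a

carbon steel: f(T) = +0.150·(T−10) [T≤10 °C] = -0.3750
  SO₂ term: 1.77·131.7^0.52·exp(0.02·55-0.3750) = 46.24
  Cl⁻ term: 0.102·594.6^0.62·exp(0.033·55+0.04·7.5) = 44.38
  sum: 46.24 + 44.38 → r_corr = 90.62 μm/a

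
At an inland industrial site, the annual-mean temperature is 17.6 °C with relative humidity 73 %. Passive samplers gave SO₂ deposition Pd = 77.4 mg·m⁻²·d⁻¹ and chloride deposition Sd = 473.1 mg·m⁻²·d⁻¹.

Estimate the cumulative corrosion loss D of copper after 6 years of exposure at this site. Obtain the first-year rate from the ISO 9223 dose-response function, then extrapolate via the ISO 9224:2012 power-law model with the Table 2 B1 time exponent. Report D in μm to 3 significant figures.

copper: f(T) = -0.080·(T−10) [T>10 °C] = -0.6080
  sulphur-dioxide contribution → 0.6634 μm/a
  chloride contribution → 1.773 μm/a
  total first-year rate 2.437 μm/a
Power-law: D(6) = r_corr · 6^0.667
  D(6) = 2.437 × 6^0.667 = 2.437 × 3.304 = 8.051 μm

D(6) = 8.05 μm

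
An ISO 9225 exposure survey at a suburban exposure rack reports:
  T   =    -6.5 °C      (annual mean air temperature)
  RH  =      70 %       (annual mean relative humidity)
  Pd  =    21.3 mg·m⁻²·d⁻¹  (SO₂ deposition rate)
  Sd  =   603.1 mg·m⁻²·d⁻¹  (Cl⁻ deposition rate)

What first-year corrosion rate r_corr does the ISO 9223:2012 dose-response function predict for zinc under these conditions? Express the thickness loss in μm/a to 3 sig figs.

zinc: f(T) = +0.038·(T−10) [T≤10 °C] = -0.6270
  sulphur-dioxide contribution → 0.6625 μm/a
  chloride contribution → 0.6778 μm/a
  ⇒ r_corr(zinc) = 1.34 μm/a

r_corr = 1.34 μm/a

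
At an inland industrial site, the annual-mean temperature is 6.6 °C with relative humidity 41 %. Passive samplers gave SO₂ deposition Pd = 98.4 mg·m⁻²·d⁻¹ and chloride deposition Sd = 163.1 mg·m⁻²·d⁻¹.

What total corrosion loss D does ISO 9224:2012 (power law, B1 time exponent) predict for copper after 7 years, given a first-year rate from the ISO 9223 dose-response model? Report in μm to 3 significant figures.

copper: f(T) = +0.126·(T−10) [T≤10 °C] = -0.4284
  sulphur-dioxide contribution → 0.1279 μm/a
  chloride contribution → 0.2452 μm/a
  ⇒ r_corr(copper) = 0.3731 μm/a
ISO 9224: D(t) = r_corr · t^b with b = 0.667 (copper, B1)
  D(7) = 0.3731 × 7^0.667 = 0.3731 × 3.662 = 1.366 μm

D(7) = 1.37 μm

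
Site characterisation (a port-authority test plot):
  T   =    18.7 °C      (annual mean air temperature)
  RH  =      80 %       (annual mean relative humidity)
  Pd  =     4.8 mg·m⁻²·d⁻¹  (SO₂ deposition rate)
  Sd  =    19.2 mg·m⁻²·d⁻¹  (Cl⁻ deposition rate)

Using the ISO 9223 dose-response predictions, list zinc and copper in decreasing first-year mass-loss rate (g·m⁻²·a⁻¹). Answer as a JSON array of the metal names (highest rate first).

["copper", "zinc"]

zinc: f(T) = -0.071·(T−10) [T>10 °C] = -0.6177
  Pd branch = 0.0129·Pd^0.44·e^(0.046·RH+f) = 0.5499 μm/a
  Sd branch = 0.0175·Sd^0.57·e^(0.008·RH+0.085·T) = 0.8766 μm/a
  r_corr = 0.5499 + 0.8766 = 1.426 μm/a
  mass loss = 1.426 μm/a × 7.14 g/cm³ = 10.18 g·m⁻²·a⁻¹
copper: T>10 °C ⇒ hinge -0.080·(18.7−10) = -0.6960
  SO₂ term: 0.0053·4.8^0.26·exp(0.059·80-0.6960) = 0.4457
  Cl⁻ term: 0.01025·19.2^0.27·exp(0.036·80+0.049·18.7) = 1.014
  sum: 0.4457 + 1.014 → r_corr = 1.459 μm/a
  mass loss = 1.459 μm/a × 8.96 g/cm³ = 13.08 g·m⁻²·a⁻¹
Ordering by g·m⁻²·a⁻¹: copper (13.1) > zinc (10.2)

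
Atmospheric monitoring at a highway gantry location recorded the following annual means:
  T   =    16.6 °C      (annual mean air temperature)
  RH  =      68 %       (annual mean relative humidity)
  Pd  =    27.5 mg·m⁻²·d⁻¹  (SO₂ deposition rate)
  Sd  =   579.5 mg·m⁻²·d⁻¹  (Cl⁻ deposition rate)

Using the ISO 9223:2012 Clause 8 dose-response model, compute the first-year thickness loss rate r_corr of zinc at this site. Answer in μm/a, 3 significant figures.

zinc: f(T) = -0.071·(T−10) [T>10 °C] = -0.4686
  Pd branch = 0.0129·Pd^0.44·e^(0.046·RH+f) = 0.7922 μm/a
  Cl⁻ term: 0.0175·579.5^0.57·exp(0.008·68+0.085·16.6) = 4.645
  r_corr = 0.7922 + 4.645 = 5.438 μm/a

r_corr = 5.44 μm/a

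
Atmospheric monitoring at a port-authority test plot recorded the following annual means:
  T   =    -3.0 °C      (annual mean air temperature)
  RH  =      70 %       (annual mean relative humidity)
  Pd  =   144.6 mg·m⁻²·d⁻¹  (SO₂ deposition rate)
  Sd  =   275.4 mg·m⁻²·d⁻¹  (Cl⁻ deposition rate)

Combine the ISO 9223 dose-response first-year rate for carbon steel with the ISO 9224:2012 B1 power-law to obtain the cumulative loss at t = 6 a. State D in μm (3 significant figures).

D(6) = 110 μm

carbon steel: f(T) = +0.150·(T−10) [T≤10 °C] = -1.9500
  sulphur-dioxide contribution → 13.56 μm/a
  chloride contribution → 29.68 μm/a
  total first-year rate 43.25 μm/a
ISO 9224: D(t) = r_corr · t^b with b = 0.523 (carbon steel, B1)
  D(6) = 43.25 × 6^0.523 = 43.25 × 2.553 = 110.4 μm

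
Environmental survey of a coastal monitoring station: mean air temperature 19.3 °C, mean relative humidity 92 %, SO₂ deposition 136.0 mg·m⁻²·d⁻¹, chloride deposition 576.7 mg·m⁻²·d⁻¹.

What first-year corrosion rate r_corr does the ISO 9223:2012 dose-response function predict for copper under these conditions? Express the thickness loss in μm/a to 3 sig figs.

r_corr = 6.09 μm/a

copper: temperature factor f = -0.080·(9.3) = -0.7440
  Pd branch = 0.0053·Pd^0.26·e^(0.059·RH+f) = 2.057 μm/a
  Cl⁻ term: 0.01025·576.7^0.27·exp(0.036·92+0.049·19.3) = 4.03
  sum: 2.057 + 4.03 → r_corr = 6.087 μm/a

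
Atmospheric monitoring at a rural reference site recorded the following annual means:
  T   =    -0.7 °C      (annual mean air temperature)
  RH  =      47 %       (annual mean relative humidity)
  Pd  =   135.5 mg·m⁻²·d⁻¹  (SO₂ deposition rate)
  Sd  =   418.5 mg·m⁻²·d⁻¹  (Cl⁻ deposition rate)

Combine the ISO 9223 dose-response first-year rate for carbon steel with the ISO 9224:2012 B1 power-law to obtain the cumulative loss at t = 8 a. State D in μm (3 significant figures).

D(8) = 93.3 μm

carbon steel: temperature factor f = +0.150·(-10.7) = -1.6050
  Pd branch = 1.77·Pd^0.52·e^(0.02·RH+f) = 11.69 μm/a
  Sd branch = 0.102·Sd^0.62·e^(0.033·RH+0.04·T) = 19.75 μm/a
  r_corr = 11.69 + 19.75 = 31.44 μm/a
Long-term exponent b (ISO 9224 Table 2, B1) = 0.523
  D(8) = 31.44 × 8^0.523 = 31.44 × 2.967 = 93.27 μm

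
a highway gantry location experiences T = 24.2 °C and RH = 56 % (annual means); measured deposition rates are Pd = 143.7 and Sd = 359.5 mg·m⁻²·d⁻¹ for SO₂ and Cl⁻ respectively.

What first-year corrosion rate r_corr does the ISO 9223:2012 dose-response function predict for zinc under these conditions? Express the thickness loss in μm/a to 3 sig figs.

r_corr = 6.68 μm/a

zinc: f(T) = -0.071·(T−10) [T>10 °C] = -1.0082
  sulphur-dioxide contribution → 0.5505 μm/a
  chloride contribution → 6.133 μm/a
  total first-year rate 6.684 μm/a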